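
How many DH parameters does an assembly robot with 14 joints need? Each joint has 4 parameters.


Given: 14 joints, 4 DH parameters per joint (d, theta, a, alpha)
Total DH parameters = number_of_joints * 4
Total = 14 * 4
Total = 56

56


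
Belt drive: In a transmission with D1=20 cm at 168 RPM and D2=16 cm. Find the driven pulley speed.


Given: D1 = 20 cm, w1 = 168 RPM, D2 = 16 cm
Using D1*w1 = D2*w2
w2 = D1*w1 / D2
w2 = 20*168 / 16
w2 = 3360 / 16
w2 = 210 RPM

210 RPM


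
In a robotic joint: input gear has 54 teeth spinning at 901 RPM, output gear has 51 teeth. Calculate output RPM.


Given: N1 = 54 teeth, w1 = 901 RPM, N2 = 51 teeth
Using N1*w1 = N2*w2
w2 = N1*w1 / N2
w2 = 54*901 / 51
w2 = 48654 / 51
w2 = 954 RPM

954 RPM


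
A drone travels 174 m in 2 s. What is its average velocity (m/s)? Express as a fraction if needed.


Given: distance d = 174 m, time t = 2 s
Using v = d / t
v = 174 / 2
v = 87 m/s

87 m/s


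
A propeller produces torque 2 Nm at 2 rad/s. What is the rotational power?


Given: tau = 2 Nm, omega = 2 rad/s
Using P = tau * omega
P = 2 * 2
P = 4 W

4 W


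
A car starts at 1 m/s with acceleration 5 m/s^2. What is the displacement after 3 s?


Given: v0 = 1 m/s, a = 5 m/s^2, t = 3 s
Using s = v0*t + (1/2)*a*t^2
s = 1*3 + (1/2)*5*3^2
s = 3 + (1/2)*45
s = 3 + 45/2
s = 51/2

51/2 m


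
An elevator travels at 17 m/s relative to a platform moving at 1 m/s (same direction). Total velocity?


Given: object velocity = 17 m/s, platform velocity = 1 m/s (same direction)
Using classical velocity addition: v_total = v_object + v_platform
v_total = 17 + 1
v_total = 18 m/s

18 m/s


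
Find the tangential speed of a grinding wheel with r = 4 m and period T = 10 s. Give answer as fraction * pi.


Given: radius r = 4 m, period T = 10 s
Using v = 2*pi*r / T
v = 2*pi*4 / 10
v = 8*pi / 10
v = 4/5*pi m/s

4/5*pi m/s


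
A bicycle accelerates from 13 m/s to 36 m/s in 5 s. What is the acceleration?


Given: initial velocity v0 = 13 m/s, final velocity v = 36 m/s, time t = 5 s
Using a = (v - v0) / t
a = (36 - 13) / 5
a = 23 / 5
a = 23/5 m/s^2

23/5 m/s^2


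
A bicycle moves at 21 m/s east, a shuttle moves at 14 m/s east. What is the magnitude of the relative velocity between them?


Given: v_A = 21 m/s east, v_B = 14 m/s east
Both move in the same direction; relative speed = |v_A - v_B|
|21 - 14| = |7|
= 7 m/s

7 m/s


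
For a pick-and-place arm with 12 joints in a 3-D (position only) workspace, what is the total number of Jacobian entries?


Given: task space dimension = 3, joints = 12
Jacobian is a 3 x 12 matrix
Total entries = rows * columns
Total = 3 * 12
Total = 36

36


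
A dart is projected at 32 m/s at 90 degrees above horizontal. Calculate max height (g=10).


Given: v0 = 32 m/s, theta = 90 deg, g = 10 m/s^2
sin^2(90) = 1
Using H = v0^2 * sin^2(theta) / (2*g)
H = 32^2 * 1 / (2*10)
H = 1024 * 1 / 20
H = 1024 / 20
H = 256/5 m

256/5 m


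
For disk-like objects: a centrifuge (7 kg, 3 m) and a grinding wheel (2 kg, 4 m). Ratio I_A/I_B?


Given: M1=7 kg, R1=3 m, M2=2 kg, R2=4 m
For a disk: I = (1/2)*M*R^2, so I_A/I_B = (M1*R1^2)/(M2*R2^2)
M1*R1^2 = 7*9 = 63
M2*R2^2 = 2*16 = 32
I_A/I_B = 63/32 = 63/32

63/32


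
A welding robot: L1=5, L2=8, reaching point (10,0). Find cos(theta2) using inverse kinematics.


Given: L1 = 5, L2 = 8, target (x, y) = (10, 0)
Using cos(theta2) = (x^2 + y^2 - L1^2 - L2^2) / (2*L1*L2)
x^2 + y^2 = 10^2 + 0 = 100
L1^2 + L2^2 = 25 + 64 = 89
Numerator = 100 - 89 = 11
Denominator = 2*5*8 = 80
cos(theta2) = 11/80 = 11/80

11/80


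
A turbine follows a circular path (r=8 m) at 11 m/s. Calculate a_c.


Given: v = 11 m/s, r = 8 m
Using a_c = v^2 / r
a_c = 11^2 / 8
a_c = 121 / 8
a_c = 121/8 m/s^2

121/8 m/s^2


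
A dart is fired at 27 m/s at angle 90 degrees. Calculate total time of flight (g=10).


Given: v0 = 27 m/s, theta = 90 deg, g = 10 m/s^2
sin(90) = 1
Using T = 2*v0*sin(theta) / g
T = 2*27*1 / 10
T = 54 / 10
T = 27/5 s

27/5 s


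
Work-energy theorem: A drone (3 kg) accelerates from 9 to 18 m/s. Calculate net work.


Given: m = 3 kg, v0 = 9 m/s, v = 18 m/s
Using W = (1/2)*m*(v^2 - v0^2)
v^2 = 18^2 = 324
v0^2 = 9^2 = 81
v^2 - v0^2 = 324 - 81 = 243
W = (1/2)*3*243 = 729/2 J

729/2 J


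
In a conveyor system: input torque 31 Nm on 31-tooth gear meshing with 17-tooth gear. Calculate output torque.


Given: N1 = 31, N2 = 17, T1 = 31 Nm
Using T2/T1 = N2/N1
T2 = T1 * N2 / N1
T2 = 31 * 17 / 31
T2 = 527 / 31
T2 = 17 Nm

17 Nm


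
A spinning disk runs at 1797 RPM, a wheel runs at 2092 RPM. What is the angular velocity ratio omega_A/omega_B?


Given: RPM_A = 1797, RPM_B = 2092
omega = 2*pi*RPM/60, so omega_A/omega_B = RPM_A / RPM_B
omega_A/omega_B = 1797 / 2092
omega_A/omega_B = 1797/2092

1797/2092


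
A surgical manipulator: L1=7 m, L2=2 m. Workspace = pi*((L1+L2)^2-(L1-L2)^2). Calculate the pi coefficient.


Given: L1 = 7, L2 = 2
(L1+L2)^2 = (9)^2 = 81
(L1-L2)^2 = (5)^2 = 25
Difference = 81 - 25 = 56
This equals 4*L1*L2 = 4*7*2 = 56
Workspace area = 56*pi

56


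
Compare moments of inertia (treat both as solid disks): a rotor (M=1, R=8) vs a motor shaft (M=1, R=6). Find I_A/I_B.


Given: M1=1 kg, R1=8 m, M2=1 kg, R2=6 m
For a disk: I = (1/2)*M*R^2, so I_A/I_B = (M1*R1^2)/(M2*R2^2)
M1*R1^2 = 1*64 = 64
M2*R2^2 = 1*36 = 36
I_A/I_B = 64/36 = 16/9

16/9


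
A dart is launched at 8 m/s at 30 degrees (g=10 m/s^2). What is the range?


Given: v0 = 8 m/s, theta = 30 deg, g = 10 m/s^2
sin(2*30) = sin(60) = sqrt(3)/2
Using R = v0^2 * sin(2*theta) / g
R = 8^2 * (sqrt(3)/2) / 10
R = 64 * sqrt(3) / 20
R = 16/5*sqrt(3) m

16/5*sqrt(3) m


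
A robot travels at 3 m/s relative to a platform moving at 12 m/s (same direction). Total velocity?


Given: object velocity = 3 m/s, platform velocity = 12 m/s (same direction)
Using classical velocity addition: v_total = v_object + v_platform
v_total = 3 + 12
v_total = 15 m/s

15 m/s


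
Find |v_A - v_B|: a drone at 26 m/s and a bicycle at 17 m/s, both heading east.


Given: v_A = 26 m/s east, v_B = 17 m/s east
Both move in the same direction; relative speed = |v_A - v_B|
|26 - 17| = |9|
= 9 m/s

9 m/s


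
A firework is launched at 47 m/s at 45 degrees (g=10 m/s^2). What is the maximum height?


Given: v0 = 47 m/s, theta = 45 deg, g = 10 m/s^2
sin^2(45) = 1/2
Using H = v0^2 * sin^2(theta) / (2*g)
H = 47^2 * 1/2 / (2*10)
H = 2209 * 1/2 / 20
H = 2209/2 / 20
H = 2209/40 m

2209/40 m


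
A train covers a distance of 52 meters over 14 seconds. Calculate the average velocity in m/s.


Given: distance d = 52 m, time t = 14 s
Using v = d / t
v = 52 / 14
v = 26/7 m/s

26/7 m/s


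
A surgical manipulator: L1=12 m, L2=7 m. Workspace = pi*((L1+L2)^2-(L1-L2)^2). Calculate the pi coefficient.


Given: L1 = 12, L2 = 7
(L1+L2)^2 = (19)^2 = 361
(L1-L2)^2 = (5)^2 = 25
Difference = 361 - 25 = 336
This equals 4*L1*L2 = 4*12*7 = 336
Workspace area = 336*pi

336


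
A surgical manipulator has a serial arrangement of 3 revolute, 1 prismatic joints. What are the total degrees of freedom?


Given: serial robot with 3 revolute, 1 prismatic joints
DOF contribution per joint type: revolute=1, prismatic=1, spherical=3, fixed=0
DOF = 3*1 + 1*1
DOF = 4

4


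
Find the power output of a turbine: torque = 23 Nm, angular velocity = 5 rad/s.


Given: tau = 23 Nm, omega = 5 rad/s
Using P = tau * omega
P = 23 * 5
P = 115 W

115 W


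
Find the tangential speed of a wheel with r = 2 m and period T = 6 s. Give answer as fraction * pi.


Given: radius r = 2 m, period T = 6 s
Using v = 2*pi*r / T
v = 2*pi*2 / 6
v = 4*pi / 6
v = 2/3*pi m/s

2/3*pi m/s


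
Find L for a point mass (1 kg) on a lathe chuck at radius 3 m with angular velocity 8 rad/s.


Given: m = 1 kg, r = 3 m, omega = 8 rad/s
For a point mass: I = m*r^2
I = 1*3^2 = 1*9 = 9
L = I*omega = 9*8
L = 72 kg*m^2/s

72 kg*m^2/s


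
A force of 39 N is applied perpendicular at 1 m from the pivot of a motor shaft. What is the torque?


Given: F = 39 N, r = 1 m, angle = 90 deg (perpendicular)
Using tau = F * r * sin(90)
sin(90) = 1
tau = 39 * 1 * 1
tau = 39 Nm

39 Nm


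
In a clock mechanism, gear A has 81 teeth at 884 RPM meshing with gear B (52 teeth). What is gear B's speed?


Given: N1 = 81 teeth, w1 = 884 RPM, N2 = 52 teeth
Using N1*w1 = N2*w2
w2 = N1*w1 / N2
w2 = 81*884 / 52
w2 = 71604 / 52
w2 = 1377 RPM

1377 RPM


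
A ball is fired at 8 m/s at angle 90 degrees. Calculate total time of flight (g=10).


Given: v0 = 8 m/s, theta = 90 deg, g = 10 m/s^2
sin(90) = 1
Using T = 2*v0*sin(theta) / g
T = 2*8*1 / 10
T = 16 / 10
T = 8/5 s

8/5 s


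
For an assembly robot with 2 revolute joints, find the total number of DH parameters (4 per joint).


Given: 2 joints, 4 DH parameters per joint (d, theta, a, alpha)
Total DH parameters = number_of_joints * 4
Total = 2 * 4
Total = 8

8


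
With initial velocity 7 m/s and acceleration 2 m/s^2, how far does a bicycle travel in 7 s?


Given: v0 = 7 m/s, a = 2 m/s^2, t = 7 s
Using s = v0*t + (1/2)*a*t^2
s = 7*7 + (1/2)*2*7^2
s = 49 + (1/2)*98
s = 49 + 49
s = 98

98 m


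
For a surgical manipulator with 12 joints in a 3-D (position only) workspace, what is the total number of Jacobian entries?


Given: task space dimension = 3, joints = 12
Jacobian is a 3 x 12 matrix
Total entries = rows * columns
Total = 3 * 12
Total = 36

36


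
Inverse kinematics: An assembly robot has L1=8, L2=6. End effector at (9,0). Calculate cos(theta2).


Given: L1 = 8, L2 = 6, target (x, y) = (9, 0)
Using cos(theta2) = (x^2 + y^2 - L1^2 - L2^2) / (2*L1*L2)
x^2 + y^2 = 9^2 + 0 = 81
L1^2 + L2^2 = 64 + 36 = 100
Numerator = 81 - 100 = -19
Denominator = 2*8*6 = 96
cos(theta2) = -19/96 = -19/96

-19/96


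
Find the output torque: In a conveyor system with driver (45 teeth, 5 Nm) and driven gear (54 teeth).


Given: N1 = 45, N2 = 54, T1 = 5 Nm
Using T2/T1 = N2/N1
T2 = T1 * N2 / N1
T2 = 5 * 54 / 45
T2 = 270 / 45
T2 = 6 Nm

6 Nm


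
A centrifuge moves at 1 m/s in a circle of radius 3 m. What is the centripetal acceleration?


Given: v = 1 m/s, r = 3 m
Using a_c = v^2 / r
a_c = 1^2 / 3
a_c = 1 / 3
a_c = 1/3 m/s^2

1/3 m/s^2


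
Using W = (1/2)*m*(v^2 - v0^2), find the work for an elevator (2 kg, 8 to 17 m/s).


Given: m = 2 kg, v0 = 8 m/s, v = 17 m/s
Using W = (1/2)*m*(v^2 - v0^2)
v^2 = 17^2 = 289
v0^2 = 8^2 = 64
v^2 - v0^2 = 289 - 64 = 225
W = (1/2)*2*225 = 225 J

225 J


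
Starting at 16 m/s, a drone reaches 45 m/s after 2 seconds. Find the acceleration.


Given: initial velocity v0 = 16 m/s, final velocity v = 45 m/s, time t = 2 s
Using a = (v - v0) / t
a = (45 - 16) / 2
a = 29 / 2
a = 29/2 m/s^2

29/2 m/s^2


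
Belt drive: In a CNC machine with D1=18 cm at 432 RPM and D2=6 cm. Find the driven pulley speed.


Given: D1 = 18 cm, w1 = 432 RPM, D2 = 6 cm
Using D1*w1 = D2*w2
w2 = D1*w1 / D2
w2 = 18*432 / 6
w2 = 7776 / 6
w2 = 1296 RPM

1296 RPM


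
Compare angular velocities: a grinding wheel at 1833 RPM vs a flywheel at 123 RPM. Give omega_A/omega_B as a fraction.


Given: RPM_A = 1833, RPM_B = 123
omega = 2*pi*RPM/60, so omega_A/omega_B = RPM_A / RPM_B
omega_A/omega_B = 1833 / 123
omega_A/omega_B = 611/41

611/41


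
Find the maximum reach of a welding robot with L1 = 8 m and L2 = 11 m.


Given: L1 = 8 m, L2 = 11 m
For a 2-link planar arm, max reach = L1 + L2 (fully extended)
Max reach = 8 + 11
Max reach = 19 m

19 m


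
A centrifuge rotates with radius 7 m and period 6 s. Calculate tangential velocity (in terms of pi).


Given: radius r = 7 m, period T = 6 s
Using v = 2*pi*r / T
v = 2*pi*7 / 6
v = 14*pi / 6
v = 7/3*pi m/s

7/3*pi m/s


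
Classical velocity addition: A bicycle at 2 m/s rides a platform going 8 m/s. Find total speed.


Given: object velocity = 2 m/s, platform velocity = 8 m/s (same direction)
Using classical velocity addition: v_total = v_object + v_platform
v_total = 2 + 8
v_total = 10 m/s

10 m/s


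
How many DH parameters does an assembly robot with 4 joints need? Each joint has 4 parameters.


Given: 4 joints, 4 DH parameters per joint (d, theta, a, alpha)
Total DH parameters = number_of_joints * 4
Total = 4 * 4
Total = 16

16


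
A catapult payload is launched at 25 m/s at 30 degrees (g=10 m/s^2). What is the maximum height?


Given: v0 = 25 m/s, theta = 30 deg, g = 10 m/s^2
sin^2(30) = 1/4
Using H = v0^2 * sin^2(theta) / (2*g)
H = 25^2 * 1/4 / (2*10)
H = 625 * 1/4 / 20
H = 625/4 / 20
H = 125/16 m

125/16 m


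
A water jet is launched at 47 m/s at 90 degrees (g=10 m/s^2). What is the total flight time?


Given: v0 = 47 m/s, theta = 90 deg, g = 10 m/s^2
sin(90) = 1
Using T = 2*v0*sin(theta) / g
T = 2*47*1 / 10
T = 94 / 10
T = 47/5 s

47/5 s


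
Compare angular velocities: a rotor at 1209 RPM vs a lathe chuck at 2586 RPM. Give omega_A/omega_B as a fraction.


Given: RPM_A = 1209, RPM_B = 2586
omega = 2*pi*RPM/60, so omega_A/omega_B = RPM_A / RPM_B
omega_A/omega_B = 1209 / 2586
omega_A/omega_B = 403/862

403/862


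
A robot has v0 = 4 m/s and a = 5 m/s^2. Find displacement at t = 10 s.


Given: v0 = 4 m/s, a = 5 m/s^2, t = 10 s
Using s = v0*t + (1/2)*a*t^2
s = 4*10 + (1/2)*5*10^2
s = 40 + (1/2)*500
s = 40 + 250
s = 290

290 m


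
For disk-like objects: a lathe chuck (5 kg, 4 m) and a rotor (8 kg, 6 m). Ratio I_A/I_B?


Given: M1=5 kg, R1=4 m, M2=8 kg, R2=6 m
For a disk: I = (1/2)*M*R^2, so I_A/I_B = (M1*R1^2)/(M2*R2^2)
M1*R1^2 = 5*16 = 80
M2*R2^2 = 8*36 = 288
I_A/I_B = 80/288 = 5/18

5/18


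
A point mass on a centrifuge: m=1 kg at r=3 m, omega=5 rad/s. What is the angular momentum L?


Given: m = 1 kg, r = 3 m, omega = 5 rad/s
For a point mass: I = m*r^2
I = 1*3^2 = 1*9 = 9
L = I*omega = 9*5
L = 45 kg*m^2/s

45 kg*m^2/s


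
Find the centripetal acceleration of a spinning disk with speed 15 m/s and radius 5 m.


Given: v = 15 m/s, r = 5 m
Using a_c = v^2 / r
a_c = 15^2 / 5
a_c = 225 / 5
a_c = 45 m/s^2

45 m/s^2


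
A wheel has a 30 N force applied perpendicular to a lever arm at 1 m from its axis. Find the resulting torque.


Given: F = 30 N, r = 1 m, angle = 90 deg (perpendicular)
Using tau = F * r * sin(90)
sin(90) = 1
tau = 30 * 1 * 1
tau = 30 Nm

30 Nm


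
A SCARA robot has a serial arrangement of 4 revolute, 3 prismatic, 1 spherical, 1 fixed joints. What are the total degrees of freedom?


Given: serial robot with 4 revolute, 3 prismatic, 1 spherical, 1 fixed joints
DOF contribution per joint type: revolute=1, prismatic=1, spherical=3, fixed=0
DOF = 4*1 + 3*1 + 1*3 + 1*0
DOF = 10

10


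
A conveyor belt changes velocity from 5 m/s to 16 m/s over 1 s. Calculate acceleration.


Given: initial velocity v0 = 5 m/s, final velocity v = 16 m/s, time t = 1 s
Using a = (v - v0) / t
a = (16 - 5) / 1
a = 11 / 1
a = 11 m/s^2

11 m/s^2


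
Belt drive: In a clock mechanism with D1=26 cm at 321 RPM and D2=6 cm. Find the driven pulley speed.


Given: D1 = 26 cm, w1 = 321 RPM, D2 = 6 cm
Using D1*w1 = D2*w2
w2 = D1*w1 / D2
w2 = 26*321 / 6
w2 = 8346 / 6
w2 = 1391 RPM

1391 RPM


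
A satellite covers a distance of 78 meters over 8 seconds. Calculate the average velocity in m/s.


Given: distance d = 78 m, time t = 8 s
Using v = d / t
v = 78 / 8
v = 39/4 m/s

39/4 m/s


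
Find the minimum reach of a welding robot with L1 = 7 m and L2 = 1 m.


Given: L1 = 7 m, L2 = 1 m
For a 2-link planar arm, min reach = |L1 - L2| (second link folded back)
Min reach = |7 - 1|
Min reach = 6 m

6 m


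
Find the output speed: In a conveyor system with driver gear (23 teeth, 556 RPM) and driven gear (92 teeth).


Given: N1 = 23 teeth, w1 = 556 RPM, N2 = 92 teeth
Using N1*w1 = N2*w2
w2 = N1*w1 / N2
w2 = 23*556 / 92
w2 = 12788 / 92
w2 = 139 RPM

139 RPM


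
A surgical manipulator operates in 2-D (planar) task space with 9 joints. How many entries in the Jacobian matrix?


Given: task space dimension = 2, joints = 9
Jacobian is a 2 x 9 matrix
Total entries = rows * columns
Total = 2 * 9
Total = 18

18


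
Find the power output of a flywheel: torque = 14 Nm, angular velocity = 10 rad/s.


Given: tau = 14 Nm, omega = 10 rad/s
Using P = tau * omega
P = 14 * 10
P = 140 W

140 W


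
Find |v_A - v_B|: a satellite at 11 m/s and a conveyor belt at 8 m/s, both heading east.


Given: v_A = 11 m/s east, v_B = 8 m/s east
Both move in the same direction; relative speed = |v_A - v_B|
|11 - 8| = |3|
= 3 m/s

3 m/s


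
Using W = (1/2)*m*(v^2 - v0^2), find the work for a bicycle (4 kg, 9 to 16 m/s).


Given: m = 4 kg, v0 = 9 m/s, v = 16 m/s
Using W = (1/2)*m*(v^2 - v0^2)
v^2 = 16^2 = 256
v0^2 = 9^2 = 81
v^2 - v0^2 = 256 - 81 = 175
W = (1/2)*4*175 = 350 J

350 J


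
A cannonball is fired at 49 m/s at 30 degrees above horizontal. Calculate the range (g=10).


Given: v0 = 49 m/s, theta = 30 deg, g = 10 m/s^2
sin(2*30) = sin(60) = sqrt(3)/2
Using R = v0^2 * sin(2*theta) / g
R = 49^2 * (sqrt(3)/2) / 10
R = 2401 * sqrt(3) / 20
R = 2401/20*sqrt(3) m

2401/20*sqrt(3) m


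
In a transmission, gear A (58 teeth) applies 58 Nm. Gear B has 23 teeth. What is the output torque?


Given: N1 = 58, N2 = 23, T1 = 58 Nm
Using T2/T1 = N2/N1
T2 = T1 * N2 / N1
T2 = 58 * 23 / 58
T2 = 1334 / 58
T2 = 23 Nm

23 Nm


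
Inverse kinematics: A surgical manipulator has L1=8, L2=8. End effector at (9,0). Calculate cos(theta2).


Given: L1 = 8, L2 = 8, target (x, y) = (9, 0)
Using cos(theta2) = (x^2 + y^2 - L1^2 - L2^2) / (2*L1*L2)
x^2 + y^2 = 9^2 + 0 = 81
L1^2 + L2^2 = 64 + 64 = 128
Numerator = 81 - 128 = -47
Denominator = 2*8*8 = 128
cos(theta2) = -47/128 = -47/128

-47/128


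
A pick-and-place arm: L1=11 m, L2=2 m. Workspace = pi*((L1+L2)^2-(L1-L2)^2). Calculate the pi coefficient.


Given: L1 = 11, L2 = 2
(L1+L2)^2 = (13)^2 = 169
(L1-L2)^2 = (9)^2 = 81
Difference = 169 - 81 = 88
This equals 4*L1*L2 = 4*11*2 = 88
Workspace area = 88*pi

88


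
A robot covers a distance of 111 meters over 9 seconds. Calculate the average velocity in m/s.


Given: distance d = 111 m, time t = 9 s
Using v = d / t
v = 111 / 9
v = 37/3 m/s

37/3 m/s


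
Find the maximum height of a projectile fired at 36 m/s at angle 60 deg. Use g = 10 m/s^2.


Given: v0 = 36 m/s, theta = 60 deg, g = 10 m/s^2
sin^2(60) = 3/4
Using H = v0^2 * sin^2(theta) / (2*g)
H = 36^2 * 3/4 / (2*10)
H = 1296 * 3/4 / 20
H = 972 / 20
H = 243/5 m

243/5 m


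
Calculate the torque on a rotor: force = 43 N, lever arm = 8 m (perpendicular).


Given: F = 43 N, r = 8 m, angle = 90 deg (perpendicular)
Using tau = F * r * sin(90)
sin(90) = 1
tau = 43 * 8 * 1
tau = 344 Nm

344 Nm


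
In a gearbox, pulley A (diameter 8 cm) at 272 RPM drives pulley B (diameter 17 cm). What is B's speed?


Given: D1 = 8 cm, w1 = 272 RPM, D2 = 17 cm
Using D1*w1 = D2*w2
w2 = D1*w1 / D2
w2 = 8*272 / 17
w2 = 2176 / 17
w2 = 128 RPM

128 RPM


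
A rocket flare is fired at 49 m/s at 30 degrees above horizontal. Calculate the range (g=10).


Given: v0 = 49 m/s, theta = 30 deg, g = 10 m/s^2
sin(2*30) = sin(60) = sqrt(3)/2
Using R = v0^2 * sin(2*theta) / g
R = 49^2 * (sqrt(3)/2) / 10
R = 2401 * sqrt(3) / 20
R = 2401/20*sqrt(3) m

2401/20*sqrt(3) m


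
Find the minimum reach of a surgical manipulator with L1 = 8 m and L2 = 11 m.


Given: L1 = 8 m, L2 = 11 m
For a 2-link planar arm, min reach = |L1 - L2| (second link folded back)
Min reach = |8 - 11|
Min reach = 3 m

3 m


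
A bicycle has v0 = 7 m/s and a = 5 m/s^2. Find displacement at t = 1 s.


Given: v0 = 7 m/s, a = 5 m/s^2, t = 1 s
Using s = v0*t + (1/2)*a*t^2
s = 7*1 + (1/2)*5*1^2
s = 7 + (1/2)*5
s = 7 + 5/2
s = 19/2

19/2 m


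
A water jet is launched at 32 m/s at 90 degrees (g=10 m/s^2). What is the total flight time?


Given: v0 = 32 m/s, theta = 90 deg, g = 10 m/s^2
sin(90) = 1
Using T = 2*v0*sin(theta) / g
T = 2*32*1 / 10
T = 64 / 10
T = 32/5 s

32/5 s


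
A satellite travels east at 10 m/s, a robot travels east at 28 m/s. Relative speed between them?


Given: v_A = 10 m/s east, v_B = 28 m/s east
Both move in the same direction; relative speed = |v_A - v_B|
|10 - 28| = |-18|
= 18 m/s

18 m/s


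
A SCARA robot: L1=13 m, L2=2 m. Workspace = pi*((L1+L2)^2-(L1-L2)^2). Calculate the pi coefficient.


Given: L1 = 13, L2 = 2
(L1+L2)^2 = (15)^2 = 225
(L1-L2)^2 = (11)^2 = 121
Difference = 225 - 121 = 104
This equals 4*L1*L2 = 4*13*2 = 104
Workspace area = 104*pi

104


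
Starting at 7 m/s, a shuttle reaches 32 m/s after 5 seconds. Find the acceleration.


Given: initial velocity v0 = 7 m/s, final velocity v = 32 m/s, time t = 5 s
Using a = (v - v0) / t
a = (32 - 7) / 5
a = 25 / 5
a = 5 m/s^2

5 m/s^2


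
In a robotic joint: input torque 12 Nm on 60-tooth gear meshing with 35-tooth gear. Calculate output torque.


Given: N1 = 60, N2 = 35, T1 = 12 Nm
Using T2/T1 = N2/N1
T2 = T1 * N2 / N1
T2 = 12 * 35 / 60
T2 = 420 / 60
T2 = 7 Nm

7 Nm


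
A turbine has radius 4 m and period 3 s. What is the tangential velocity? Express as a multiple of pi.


Given: radius r = 4 m, period T = 3 s
Using v = 2*pi*r / T
v = 2*pi*4 / 3
v = 8*pi / 3
v = 8/3*pi m/s

8/3*pi m/s


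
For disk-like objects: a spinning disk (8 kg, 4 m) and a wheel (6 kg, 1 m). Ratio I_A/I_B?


Given: M1=8 kg, R1=4 m, M2=6 kg, R2=1 m
For a disk: I = (1/2)*M*R^2, so I_A/I_B = (M1*R1^2)/(M2*R2^2)
M1*R1^2 = 8*16 = 128
M2*R2^2 = 6*1 = 6
I_A/I_B = 128/6 = 64/3

64/3


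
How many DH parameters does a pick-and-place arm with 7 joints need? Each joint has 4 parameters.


Given: 7 joints, 4 DH parameters per joint (d, theta, a, alpha)
Total DH parameters = number_of_joints * 4
Total = 7 * 4
Total = 28

28


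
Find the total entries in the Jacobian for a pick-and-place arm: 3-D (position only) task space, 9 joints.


Given: task space dimension = 3, joints = 9
Jacobian is a 3 x 9 matrix
Total entries = rows * columns
Total = 3 * 9
Total = 27

27


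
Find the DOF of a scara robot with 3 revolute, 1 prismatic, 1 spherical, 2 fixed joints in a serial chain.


Given: serial robot with 3 revolute, 1 prismatic, 1 spherical, 2 fixed joints
DOF contribution per joint type: revolute=1, prismatic=1, spherical=3, fixed=0
DOF = 3*1 + 1*1 + 1*3 + 2*0
DOF = 7

7


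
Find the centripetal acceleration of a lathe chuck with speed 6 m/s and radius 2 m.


Given: v = 6 m/s, r = 2 m
Using a_c = v^2 / r
a_c = 6^2 / 2
a_c = 36 / 2
a_c = 18 m/s^2

18 m/s^2


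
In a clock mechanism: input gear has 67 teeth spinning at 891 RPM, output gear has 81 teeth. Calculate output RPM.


Given: N1 = 67 teeth, w1 = 891 RPM, N2 = 81 teeth
Using N1*w1 = N2*w2
w2 = N1*w1 / N2
w2 = 67*891 / 81
w2 = 59697 / 81
w2 = 737 RPM

737 RPM


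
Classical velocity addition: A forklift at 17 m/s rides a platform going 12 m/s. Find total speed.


Given: object velocity = 17 m/s, platform velocity = 12 m/s (same direction)
Using classical velocity addition: v_total = v_object + v_platform
v_total = 17 + 12
v_total = 29 m/s

29 m/s


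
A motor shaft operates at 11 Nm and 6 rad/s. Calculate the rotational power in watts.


Given: tau = 11 Nm, omega = 6 rad/s
Using P = tau * omega
P = 11 * 6
P = 66 W

66 W


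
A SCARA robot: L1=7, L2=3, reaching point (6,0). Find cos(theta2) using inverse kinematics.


Given: L1 = 7, L2 = 3, target (x, y) = (6, 0)
Using cos(theta2) = (x^2 + y^2 - L1^2 - L2^2) / (2*L1*L2)
x^2 + y^2 = 6^2 + 0 = 36
L1^2 + L2^2 = 49 + 9 = 58
Numerator = 36 - 58 = -22
Denominator = 2*7*3 = 42
cos(theta2) = -22/42 = -11/21

-11/21


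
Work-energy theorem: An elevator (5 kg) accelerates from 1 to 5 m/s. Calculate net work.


Given: m = 5 kg, v0 = 1 m/s, v = 5 m/s
Using W = (1/2)*m*(v^2 - v0^2)
v^2 = 5^2 = 25
v0^2 = 1^2 = 1
v^2 - v0^2 = 25 - 1 = 24
W = (1/2)*5*24 = 60 J

60 J


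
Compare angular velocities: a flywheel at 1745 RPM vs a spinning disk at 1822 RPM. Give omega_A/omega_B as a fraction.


Given: RPM_A = 1745, RPM_B = 1822
omega = 2*pi*RPM/60, so omega_A/omega_B = RPM_A / RPM_B
omega_A/omega_B = 1745 / 1822
omega_A/omega_B = 1745/1822

1745/1822


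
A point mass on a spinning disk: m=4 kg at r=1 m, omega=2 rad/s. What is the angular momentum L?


Given: m = 4 kg, r = 1 m, omega = 2 rad/s
For a point mass: I = m*r^2
I = 4*1^2 = 4*1 = 4
L = I*omega = 4*2
L = 8 kg*m^2/s

8 kg*m^2/s


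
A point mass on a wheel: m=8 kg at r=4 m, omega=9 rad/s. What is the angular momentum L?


Given: m = 8 kg, r = 4 m, omega = 9 rad/s
For a point mass: I = m*r^2
I = 8*4^2 = 8*16 = 128
L = I*omega = 128*9
L = 1152 kg*m^2/s

1152 kg*m^2/s


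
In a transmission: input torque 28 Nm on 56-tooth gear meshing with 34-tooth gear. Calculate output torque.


Given: N1 = 56, N2 = 34, T1 = 28 Nm
Using T2/T1 = N2/N1
T2 = T1 * N2 / N1
T2 = 28 * 34 / 56
T2 = 952 / 56
T2 = 17 Nm

17 Nm


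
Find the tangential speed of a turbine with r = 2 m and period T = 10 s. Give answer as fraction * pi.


Given: radius r = 2 m, period T = 10 s
Using v = 2*pi*r / T
v = 2*pi*2 / 10
v = 4*pi / 10
v = 2/5*pi m/s

2/5*pi m/s


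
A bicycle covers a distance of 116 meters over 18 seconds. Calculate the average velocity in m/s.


Given: distance d = 116 m, time t = 18 s
Using v = d / t
v = 116 / 18
v = 58/9 m/s

58/9 m/s


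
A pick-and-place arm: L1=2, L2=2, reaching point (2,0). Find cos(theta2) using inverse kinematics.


Given: L1 = 2, L2 = 2, target (x, y) = (2, 0)
Using cos(theta2) = (x^2 + y^2 - L1^2 - L2^2) / (2*L1*L2)
x^2 + y^2 = 2^2 + 0 = 4
L1^2 + L2^2 = 4 + 4 = 8
Numerator = 4 - 8 = -4
Denominator = 2*2*2 = 8
cos(theta2) = -4/8 = -1/2

-1/2


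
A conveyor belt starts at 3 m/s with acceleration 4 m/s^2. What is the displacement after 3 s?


Given: v0 = 3 m/s, a = 4 m/s^2, t = 3 s
Using s = v0*t + (1/2)*a*t^2
s = 3*3 + (1/2)*4*3^2
s = 9 + (1/2)*36
s = 9 + 18
s = 27

27 m


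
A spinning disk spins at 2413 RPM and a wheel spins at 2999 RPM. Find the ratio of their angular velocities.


Given: RPM_A = 2413, RPM_B = 2999
omega = 2*pi*RPM/60, so omega_A/omega_B = RPM_A / RPM_B
omega_A/omega_B = 2413 / 2999
omega_A/omega_B = 2413/2999

2413/2999


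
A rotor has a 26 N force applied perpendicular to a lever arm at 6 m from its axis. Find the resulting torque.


Given: F = 26 N, r = 6 m, angle = 90 deg (perpendicular)
Using tau = F * r * sin(90)
sin(90) = 1
tau = 26 * 6 * 1
tau = 156 Nm

156 Nm


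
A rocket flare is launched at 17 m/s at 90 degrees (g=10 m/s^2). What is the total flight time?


Given: v0 = 17 m/s, theta = 90 deg, g = 10 m/s^2
sin(90) = 1
Using T = 2*v0*sin(theta) / g
T = 2*17*1 / 10
T = 34 / 10
T = 17/5 s

17/5 s


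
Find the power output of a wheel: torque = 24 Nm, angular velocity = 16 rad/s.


Given: tau = 24 Nm, omega = 16 rad/s
Using P = tau * omega
P = 24 * 16
P = 384 W

384 W


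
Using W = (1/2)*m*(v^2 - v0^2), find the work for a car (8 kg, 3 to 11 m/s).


Given: m = 8 kg, v0 = 3 m/s, v = 11 m/s
Using W = (1/2)*m*(v^2 - v0^2)
v^2 = 11^2 = 121
v0^2 = 3^2 = 9
v^2 - v0^2 = 121 - 9 = 112
W = (1/2)*8*112 = 448 J

448 J


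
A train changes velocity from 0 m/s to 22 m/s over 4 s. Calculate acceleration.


Given: initial velocity v0 = 0 m/s, final velocity v = 22 m/s, time t = 4 s
Using a = (v - v0) / t
a = (22 - 0) / 4
a = 22 / 4
a = 11/2 m/s^2

11/2 m/s^2


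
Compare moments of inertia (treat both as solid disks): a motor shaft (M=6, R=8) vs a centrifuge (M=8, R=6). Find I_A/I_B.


Given: M1=6 kg, R1=8 m, M2=8 kg, R2=6 m
For a disk: I = (1/2)*M*R^2, so I_A/I_B = (M1*R1^2)/(M2*R2^2)
M1*R1^2 = 6*64 = 384
M2*R2^2 = 8*36 = 288
I_A/I_B = 384/288 = 4/3

4/3


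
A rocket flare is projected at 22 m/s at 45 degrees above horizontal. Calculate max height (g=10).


Given: v0 = 22 m/s, theta = 45 deg, g = 10 m/s^2
sin^2(45) = 1/2
Using H = v0^2 * sin^2(theta) / (2*g)
H = 22^2 * 1/2 / (2*10)
H = 484 * 1/2 / 20
H = 242 / 20
H = 121/10 m

121/10 m


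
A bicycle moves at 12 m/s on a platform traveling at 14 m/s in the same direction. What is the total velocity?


Given: object velocity = 12 m/s, platform velocity = 14 m/s (same direction)
Using classical velocity addition: v_total = v_object + v_platform
v_total = 12 + 14
v_total = 26 m/s

26 m/s


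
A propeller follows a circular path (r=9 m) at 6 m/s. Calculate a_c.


Given: v = 6 m/s, r = 9 m
Using a_c = v^2 / r
a_c = 6^2 / 9
a_c = 36 / 9
a_c = 4 m/s^2

4 m/s^2


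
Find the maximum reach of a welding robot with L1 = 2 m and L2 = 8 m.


Given: L1 = 2 m, L2 = 8 m
For a 2-link planar arm, max reach = L1 + L2 (fully extended)
Max reach = 2 + 8
Max reach = 10 m

10 m


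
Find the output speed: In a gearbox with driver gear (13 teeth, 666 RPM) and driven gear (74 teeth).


Given: N1 = 13 teeth, w1 = 666 RPM, N2 = 74 teeth
Using N1*w1 = N2*w2
w2 = N1*w1 / N2
w2 = 13*666 / 74
w2 = 8658 / 74
w2 = 117 RPM

117 RPM


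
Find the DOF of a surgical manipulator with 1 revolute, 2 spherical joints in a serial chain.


Given: serial robot with 1 revolute, 2 spherical joints
DOF contribution per joint type: revolute=1, prismatic=1, spherical=3, fixed=0
DOF = 1*1 + 2*3
DOF = 7

7


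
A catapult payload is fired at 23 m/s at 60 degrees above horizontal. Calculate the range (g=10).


Given: v0 = 23 m/s, theta = 60 deg, g = 10 m/s^2
sin(2*60) = sin(120) = sqrt(3)/2
Using R = v0^2 * sin(2*theta) / g
R = 23^2 * (sqrt(3)/2) / 10
R = 529 * sqrt(3) / 20
R = 529/20*sqrt(3) m

529/20*sqrt(3) m


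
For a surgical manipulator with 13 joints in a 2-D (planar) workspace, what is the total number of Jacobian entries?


Given: task space dimension = 2, joints = 13
Jacobian is a 2 x 13 matrix
Total entries = rows * columns
Total = 2 * 13
Total = 26

26


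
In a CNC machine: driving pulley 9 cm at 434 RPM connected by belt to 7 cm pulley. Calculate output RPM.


Given: D1 = 9 cm, w1 = 434 RPM, D2 = 7 cm
Using D1*w1 = D2*w2
w2 = D1*w1 / D2
w2 = 9*434 / 7
w2 = 3906 / 7
w2 = 558 RPM

558 RPM


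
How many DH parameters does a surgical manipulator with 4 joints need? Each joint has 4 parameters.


Given: 4 joints, 4 DH parameters per joint (d, theta, a, alpha)
Total DH parameters = number_of_joints * 4
Total = 4 * 4
Total = 16

16


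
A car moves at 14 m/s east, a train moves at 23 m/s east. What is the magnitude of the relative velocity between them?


Given: v_A = 14 m/s east, v_B = 23 m/s east
Both move in the same direction; relative speed = |v_A - v_B|
|14 - 23| = |-9|
= 9 m/s

9 m/s


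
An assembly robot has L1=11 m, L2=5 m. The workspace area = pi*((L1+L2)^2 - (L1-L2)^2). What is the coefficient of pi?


Given: L1 = 11, L2 = 5
(L1+L2)^2 = (16)^2 = 256
(L1-L2)^2 = (6)^2 = 36
Difference = 256 - 36 = 220
This equals 4*L1*L2 = 4*11*5 = 220
Workspace area = 220*pi

220


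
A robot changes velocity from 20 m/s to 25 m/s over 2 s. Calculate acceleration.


Given: initial velocity v0 = 20 m/s, final velocity v = 25 m/s, time t = 2 s
Using a = (v - v0) / t
a = (25 - 20) / 2
a = 5 / 2
a = 5/2 m/s^2

5/2 m/s^2


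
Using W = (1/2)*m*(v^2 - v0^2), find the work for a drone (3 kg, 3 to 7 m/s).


Given: m = 3 kg, v0 = 3 m/s, v = 7 m/s
Using W = (1/2)*m*(v^2 - v0^2)
v^2 = 7^2 = 49
v0^2 = 3^2 = 9
v^2 - v0^2 = 49 - 9 = 40
W = (1/2)*3*40 = 60 J

60 J


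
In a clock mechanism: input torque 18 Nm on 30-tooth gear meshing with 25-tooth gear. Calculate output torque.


Given: N1 = 30, N2 = 25, T1 = 18 Nm
Using T2/T1 = N2/N1
T2 = T1 * N2 / N1
T2 = 18 * 25 / 30
T2 = 450 / 30
T2 = 15 Nm

15 Nm


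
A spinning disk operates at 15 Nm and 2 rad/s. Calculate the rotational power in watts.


Given: tau = 15 Nm, omega = 2 rad/s
Using P = tau * omega
P = 15 * 2
P = 30 W

30 W


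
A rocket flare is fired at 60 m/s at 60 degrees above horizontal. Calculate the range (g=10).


Given: v0 = 60 m/s, theta = 60 deg, g = 10 m/s^2
sin(2*60) = sin(120) = sqrt(3)/2
Using R = v0^2 * sin(2*theta) / g
R = 60^2 * (sqrt(3)/2) / 10
R = 3600 * sqrt(3) / 20
R = 180*sqrt(3) m

180*sqrt(3) m


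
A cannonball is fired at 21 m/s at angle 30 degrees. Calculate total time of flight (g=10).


Given: v0 = 21 m/s, theta = 30 deg, g = 10 m/s^2
sin(30) = 1/2
Using T = 2*v0*sin(theta) / g
T = 2*21*1/2 / 10
T = 21 / 10
T = 21/10 s

21/10 s


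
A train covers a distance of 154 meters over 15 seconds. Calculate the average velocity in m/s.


Given: distance d = 154 m, time t = 15 s
Using v = d / t
v = 154 / 15
v = 154/15 m/s

154/15 m/s


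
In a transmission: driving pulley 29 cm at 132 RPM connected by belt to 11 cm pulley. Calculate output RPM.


Given: D1 = 29 cm, w1 = 132 RPM, D2 = 11 cm
Using D1*w1 = D2*w2
w2 = D1*w1 / D2
w2 = 29*132 / 11
w2 = 3828 / 11
w2 = 348 RPM

348 RPM


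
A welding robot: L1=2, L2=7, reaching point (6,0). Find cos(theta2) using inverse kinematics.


Given: L1 = 2, L2 = 7, target (x, y) = (6, 0)
Using cos(theta2) = (x^2 + y^2 - L1^2 - L2^2) / (2*L1*L2)
x^2 + y^2 = 6^2 + 0 = 36
L1^2 + L2^2 = 4 + 49 = 53
Numerator = 36 - 53 = -17
Denominator = 2*2*7 = 28
cos(theta2) = -17/28 = -17/28

-17/28


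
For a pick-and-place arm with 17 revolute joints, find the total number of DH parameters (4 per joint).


Given: 17 joints, 4 DH parameters per joint (d, theta, a, alpha)
Total DH parameters = number_of_joints * 4
Total = 17 * 4
Total = 68

68


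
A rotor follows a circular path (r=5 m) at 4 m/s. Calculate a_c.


Given: v = 4 m/s, r = 5 m
Using a_c = v^2 / r
a_c = 4^2 / 5
a_c = 16 / 5
a_c = 16/5 m/s^2

16/5 m/s^2


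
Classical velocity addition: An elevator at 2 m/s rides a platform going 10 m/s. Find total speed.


Given: object velocity = 2 m/s, platform velocity = 10 m/s (same direction)
Using classical velocity addition: v_total = v_object + v_platform
v_total = 2 + 10
v_total = 12 m/s

12 m/s


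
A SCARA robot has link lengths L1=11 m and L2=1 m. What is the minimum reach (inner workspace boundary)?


Given: L1 = 11 m, L2 = 1 m
For a 2-link planar arm, min reach = |L1 - L2| (second link folded back)
Min reach = |11 - 1|
Min reach = 10 m

10 m


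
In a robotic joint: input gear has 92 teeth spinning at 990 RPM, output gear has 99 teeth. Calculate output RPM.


Given: N1 = 92 teeth, w1 = 990 RPM, N2 = 99 teeth
Using N1*w1 = N2*w2
w2 = N1*w1 / N2
w2 = 92*990 / 99
w2 = 91080 / 99
w2 = 920 RPM

920 RPM


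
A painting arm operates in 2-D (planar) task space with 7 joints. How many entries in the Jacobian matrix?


Given: task space dimension = 2, joints = 7
Jacobian is a 2 x 7 matrix
Total entries = rows * columns
Total = 2 * 7
Total = 14

14


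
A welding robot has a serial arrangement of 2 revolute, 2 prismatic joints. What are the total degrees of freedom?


Given: serial robot with 2 revolute, 2 prismatic joints
DOF contribution per joint type: revolute=1, prismatic=1, spherical=3, fixed=0
DOF = 2*1 + 2*1
DOF = 4

4


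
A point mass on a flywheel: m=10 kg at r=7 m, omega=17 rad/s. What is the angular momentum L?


Given: m = 10 kg, r = 7 m, omega = 17 rad/s
For a point mass: I = m*r^2
I = 10*7^2 = 10*49 = 490
L = I*omega = 490*17
L = 8330 kg*m^2/s

8330 kg*m^2/s


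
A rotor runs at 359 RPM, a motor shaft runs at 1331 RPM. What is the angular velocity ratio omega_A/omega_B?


Given: RPM_A = 359, RPM_B = 1331
omega = 2*pi*RPM/60, so omega_A/omega_B = RPM_A / RPM_B
omega_A/omega_B = 359 / 1331
omega_A/omega_B = 359/1331

359/1331


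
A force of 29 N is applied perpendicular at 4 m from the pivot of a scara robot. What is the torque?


Given: F = 29 N, r = 4 m, angle = 90 deg (perpendicular)
Using tau = F * r * sin(90)
sin(90) = 1
tau = 29 * 4 * 1
tau = 116 Nm

116 Nm


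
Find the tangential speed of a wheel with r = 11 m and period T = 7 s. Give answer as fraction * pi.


Given: radius r = 11 m, period T = 7 s
Using v = 2*pi*r / T
v = 2*pi*11 / 7
v = 22*pi / 7
v = 22/7*pi m/s

22/7*pi m/s


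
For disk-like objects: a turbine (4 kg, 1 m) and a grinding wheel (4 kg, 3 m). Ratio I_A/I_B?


Given: M1=4 kg, R1=1 m, M2=4 kg, R2=3 m
For a disk: I = (1/2)*M*R^2, so I_A/I_B = (M1*R1^2)/(M2*R2^2)
M1*R1^2 = 4*1 = 4
M2*R2^2 = 4*9 = 36
I_A/I_B = 4/36 = 1/9

1/9


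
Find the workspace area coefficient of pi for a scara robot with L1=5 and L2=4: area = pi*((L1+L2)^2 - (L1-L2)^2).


Given: L1 = 5, L2 = 4
(L1+L2)^2 = (9)^2 = 81
(L1-L2)^2 = (1)^2 = 1
Difference = 81 - 1 = 80
This equals 4*L1*L2 = 4*5*4 = 80
Workspace area = 80*pi

80


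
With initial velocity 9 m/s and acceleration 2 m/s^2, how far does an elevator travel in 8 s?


Given: v0 = 9 m/s, a = 2 m/s^2, t = 8 s
Using s = v0*t + (1/2)*a*t^2
s = 9*8 + (1/2)*2*8^2
s = 72 + (1/2)*128
s = 72 + 64
s = 136

136 m


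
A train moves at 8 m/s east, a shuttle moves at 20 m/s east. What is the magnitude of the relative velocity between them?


Given: v_A = 8 m/s east, v_B = 20 m/s east
Both move in the same direction; relative speed = |v_A - v_B|
|8 - 20| = |-12|
= 12 m/s

12 m/s


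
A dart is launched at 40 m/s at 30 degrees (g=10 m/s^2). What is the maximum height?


Given: v0 = 40 m/s, theta = 30 deg, g = 10 m/s^2
sin^2(30) = 1/4
Using H = v0^2 * sin^2(theta) / (2*g)
H = 40^2 * 1/4 / (2*10)
H = 1600 * 1/4 / 20
H = 400 / 20
H = 20 m

20 m


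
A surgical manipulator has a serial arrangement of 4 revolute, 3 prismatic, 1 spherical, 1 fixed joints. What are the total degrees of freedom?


Given: serial robot with 4 revolute, 3 prismatic, 1 spherical, 1 fixed joints
DOF contribution per joint type: revolute=1, prismatic=1, spherical=3, fixed=0
DOF = 4*1 + 3*1 + 1*3 + 1*0
DOF = 10

10


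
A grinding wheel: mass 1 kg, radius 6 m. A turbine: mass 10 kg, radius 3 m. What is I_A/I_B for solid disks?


Given: M1=1 kg, R1=6 m, M2=10 kg, R2=3 m
For a disk: I = (1/2)*M*R^2, so I_A/I_B = (M1*R1^2)/(M2*R2^2)
M1*R1^2 = 1*36 = 36
M2*R2^2 = 10*9 = 90
I_A/I_B = 36/90 = 2/5

2/5


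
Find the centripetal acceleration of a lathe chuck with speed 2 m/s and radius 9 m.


Given: v = 2 m/s, r = 9 m
Using a_c = v^2 / r
a_c = 2^2 / 9
a_c = 4 / 9
a_c = 4/9 m/s^2

4/9 m/s^2


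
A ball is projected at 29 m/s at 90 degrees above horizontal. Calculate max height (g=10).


Given: v0 = 29 m/s, theta = 90 deg, g = 10 m/s^2
sin^2(90) = 1
Using H = v0^2 * sin^2(theta) / (2*g)
H = 29^2 * 1 / (2*10)
H = 841 * 1 / 20
H = 841 / 20
H = 841/20 m

841/20 m


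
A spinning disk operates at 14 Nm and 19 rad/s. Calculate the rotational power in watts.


Given: tau = 14 Nm, omega = 19 rad/s
Using P = tau * omega
P = 14 * 19
P = 266 W

266 W


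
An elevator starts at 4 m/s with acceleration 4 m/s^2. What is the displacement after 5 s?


Given: v0 = 4 m/s, a = 4 m/s^2, t = 5 s
Using s = v0*t + (1/2)*a*t^2
s = 4*5 + (1/2)*4*5^2
s = 20 + (1/2)*100
s = 20 + 50
s = 70

70 m


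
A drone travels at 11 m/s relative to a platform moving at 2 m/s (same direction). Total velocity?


Given: object velocity = 11 m/s, platform velocity = 2 m/s (same direction)
Using classical velocity addition: v_total = v_object + v_platform
v_total = 11 + 2
v_total = 13 m/s

13 m/s


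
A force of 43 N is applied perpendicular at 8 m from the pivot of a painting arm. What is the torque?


Given: F = 43 N, r = 8 m, angle = 90 deg (perpendicular)
Using tau = F * r * sin(90)
sin(90) = 1
tau = 43 * 8 * 1
tau = 344 Nm

344 Nm


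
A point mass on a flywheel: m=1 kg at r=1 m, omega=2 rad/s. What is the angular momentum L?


Given: m = 1 kg, r = 1 m, omega = 2 rad/s
For a point mass: I = m*r^2
I = 1*1^2 = 1*1 = 1
L = I*omega = 1*2
L = 2 kg*m^2/s

2 kg*m^2/s


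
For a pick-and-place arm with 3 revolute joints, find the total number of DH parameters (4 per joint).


Given: 3 joints, 4 DH parameters per joint (d, theta, a, alpha)
Total DH parameters = number_of_joints * 4
Total = 3 * 4
Total = 12

12


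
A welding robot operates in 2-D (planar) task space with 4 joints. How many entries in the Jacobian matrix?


Given: task space dimension = 2, joints = 4
Jacobian is a 2 x 4 matrix
Total entries = rows * columns
Total = 2 * 4
Total = 8

8
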